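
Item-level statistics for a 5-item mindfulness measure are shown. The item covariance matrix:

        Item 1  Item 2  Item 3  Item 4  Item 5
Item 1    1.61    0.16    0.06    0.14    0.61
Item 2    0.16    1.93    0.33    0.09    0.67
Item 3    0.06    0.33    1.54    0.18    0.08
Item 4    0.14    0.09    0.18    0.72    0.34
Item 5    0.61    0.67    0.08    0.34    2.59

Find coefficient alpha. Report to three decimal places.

coefficient alpha = 0.485

sum of item variances = 1.61 + 1.93 + 1.54 + 0.72 + 2.59 = 8.39
Sum of the distinct covariances = 2.66
σ²_total = 8.39 + 2 × 2.66 = 13.71
α = (k/(k−1))·(1 − sum of item variances/σ²_total) = (5/4)·(1 − 8.39/13.71) = 0.485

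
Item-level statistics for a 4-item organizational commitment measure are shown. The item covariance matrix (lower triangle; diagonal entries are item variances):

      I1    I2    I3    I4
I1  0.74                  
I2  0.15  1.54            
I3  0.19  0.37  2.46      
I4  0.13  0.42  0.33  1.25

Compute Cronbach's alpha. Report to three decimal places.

Cronbach's alpha = 0.462

Σσ²ᵢ = 0.74 + 1.54 + 2.46 + 1.25 = 5.99
Sum of off-diagonal covariances = 1.59
Var(T) = 5.99 + 2 × 1.59 = 9.17
α = (k/(k−1))·(1 − Σσ²ᵢ/Var(T)) = (4/3)·(1 − 5.99/9.17) = 0.462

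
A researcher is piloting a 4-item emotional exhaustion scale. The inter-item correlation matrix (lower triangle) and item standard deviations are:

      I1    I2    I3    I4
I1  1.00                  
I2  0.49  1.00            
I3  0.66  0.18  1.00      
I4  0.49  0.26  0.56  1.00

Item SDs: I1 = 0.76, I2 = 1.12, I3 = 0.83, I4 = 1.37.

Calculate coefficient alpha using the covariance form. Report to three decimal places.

α = 0.716

Σσ²ᵢ = 0.76² + 1.12² + 0.83² + 1.37² = 4.3978
Covariances σ_ij = r_ij · s_i · s_j:
  σ(I1,I2) = 0.49 × 0.76 × 1.12 = 0.4171
  σ(I1,I3) = 0.66 × 0.76 × 0.83 = 0.4163
  σ(I1,I4) = 0.49 × 0.76 × 1.37 = 0.5102
  σ(I2,I3) = 0.18 × 1.12 × 0.83 = 0.1673
  σ(I2,I4) = 0.26 × 1.12 × 1.37 = 0.3989
  σ(I3,I4) = 0.56 × 0.83 × 1.37 = 0.6368
σ²_T = Σσ²ᵢ + 2·Σσ_ij = 4.3978 + 2 × 2.5466 = 9.4910
α = (4/3)·(1 − 4.3978/9.4910) = 0.716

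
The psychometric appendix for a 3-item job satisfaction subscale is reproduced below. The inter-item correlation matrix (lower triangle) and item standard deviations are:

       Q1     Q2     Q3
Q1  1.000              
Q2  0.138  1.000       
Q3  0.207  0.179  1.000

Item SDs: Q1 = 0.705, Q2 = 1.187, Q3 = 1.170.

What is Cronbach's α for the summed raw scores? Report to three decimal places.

α = 0.369

Σσ²ᵢ = 0.705² + 1.187² + 1.170² = 3.2749
Covariances σ_ij = r_ij · s_i · s_j:
  σ(Q1,Q2) = 0.138 × 0.705 × 1.187 = 0.1155
  σ(Q1,Q3) = 0.207 × 0.705 × 1.170 = 0.1707
  σ(Q2,Q3) = 0.179 × 1.187 × 1.170 = 0.2486
σ²_T = Σσ²ᵢ + 2·Σσ_ij = 3.2749 + 2 × 0.5348 = 4.3445
α = (3/2)·(1 − 3.2749/4.3445) = 0.369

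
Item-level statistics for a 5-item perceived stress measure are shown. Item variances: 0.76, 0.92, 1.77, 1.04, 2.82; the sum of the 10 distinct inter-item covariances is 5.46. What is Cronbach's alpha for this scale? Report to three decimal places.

ΣVar(i) = 0.76 + 0.92 + 1.77 + 1.04 + 2.82 = 7.31
Sum of distinct covariances = 5.46
Var(T) = ΣVar(i) + 2·Σcov = 7.31 + 2 × 5.46 = 18.23
α = (5/4)·(1 − 7.31/18.23) = 0.749

α = 0.749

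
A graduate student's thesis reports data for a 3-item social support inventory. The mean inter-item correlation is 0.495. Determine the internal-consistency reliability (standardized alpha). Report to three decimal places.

Standardized α = k·r̄ / (1 + (k−1)·r̄) = 3 × 0.495 / (1 + 2 × 0.495)
  = 1.4850 / 1.9900 = 0.746

α = 0.746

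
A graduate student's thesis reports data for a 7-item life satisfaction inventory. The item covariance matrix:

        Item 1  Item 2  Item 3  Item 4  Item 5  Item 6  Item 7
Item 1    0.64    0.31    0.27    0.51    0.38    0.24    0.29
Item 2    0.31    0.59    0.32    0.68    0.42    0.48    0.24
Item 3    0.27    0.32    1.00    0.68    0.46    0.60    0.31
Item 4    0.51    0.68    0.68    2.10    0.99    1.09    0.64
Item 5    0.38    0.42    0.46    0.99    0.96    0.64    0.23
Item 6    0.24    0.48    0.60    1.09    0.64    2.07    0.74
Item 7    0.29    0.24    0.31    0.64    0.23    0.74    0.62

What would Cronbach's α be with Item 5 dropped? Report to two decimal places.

Remaining items: Item 1, Item 2, Item 3, Item 4, Item 6, Item 7 (k = 6).
Σσᵢ² = 0.64 + 0.59 + 1.00 + 2.10 + 2.07 + 0.62 = 7.02
total variance = 7.02 + 2 × 7.40 = 21.82
α (item deleted) = (6/5)·(1 − 7.02/21.82) = 0.81

α = 0.81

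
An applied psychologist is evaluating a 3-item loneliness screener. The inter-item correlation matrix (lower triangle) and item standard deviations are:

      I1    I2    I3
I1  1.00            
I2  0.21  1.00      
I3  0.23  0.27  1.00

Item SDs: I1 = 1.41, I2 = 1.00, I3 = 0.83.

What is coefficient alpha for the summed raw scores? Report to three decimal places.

Σσ²ᵢ = 1.41² + 1.00² + 0.83² = 3.6770
Covariances σ_ij = r_ij · s_i · s_j:
  σ(I1,I2) = 0.21 × 1.41 × 1.00 = 0.2961
  σ(I1,I3) = 0.23 × 1.41 × 0.83 = 0.2692
  σ(I2,I3) = 0.27 × 1.00 × 0.83 = 0.2241
σ²_T = Σσ²ᵢ + 2·Σσ_ij = 3.6770 + 2 × 0.7894 = 5.2558
α = (3/2)·(1 − 3.6770/5.2558) = 0.451

coefficient alpha = 0.451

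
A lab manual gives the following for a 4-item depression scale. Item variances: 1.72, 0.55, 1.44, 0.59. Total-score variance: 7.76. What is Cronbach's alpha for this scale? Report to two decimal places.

α = 0.59

sum of item variances = 1.72 + 0.55 + 1.44 + 0.59 = 4.30
α = (k/(k−1))·(1 − sum of item variances/σ²_total) = (4/3)·(1 − 4.30/7.76) = 0.59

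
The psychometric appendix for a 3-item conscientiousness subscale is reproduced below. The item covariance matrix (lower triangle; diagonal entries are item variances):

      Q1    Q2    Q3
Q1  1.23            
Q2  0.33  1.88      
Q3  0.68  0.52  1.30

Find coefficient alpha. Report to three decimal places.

α = 0.614

Σσ²ᵢ = 1.23 + 1.88 + 1.30 = 4.41
Sum of off-diagonal covariances = 1.53
Var(T) = 4.41 + 2 × 1.53 = 7.47
α = (k/(k−1))·(1 − Σσ²ᵢ/Var(T)) = (3/2)·(1 − 4.41/7.47) = 0.614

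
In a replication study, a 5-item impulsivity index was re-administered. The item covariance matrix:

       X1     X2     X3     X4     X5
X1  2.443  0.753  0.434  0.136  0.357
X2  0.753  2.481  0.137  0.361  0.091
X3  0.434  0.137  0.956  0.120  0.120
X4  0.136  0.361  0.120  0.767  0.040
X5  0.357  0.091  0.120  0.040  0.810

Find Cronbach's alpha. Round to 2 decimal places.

Σσᵢ² = 2.443 + 2.481 + 0.956 + 0.767 + 0.810 = 7.457
Σ_{i<j} σ_ij = 2.549
Var(T) = 7.457 + 2 × 2.549 = 12.555
α = (k/(k−1))·(1 − Σσᵢ²/Var(T)) = (5/4)·(1 − 7.457/12.555) = 0.51

α = 0.51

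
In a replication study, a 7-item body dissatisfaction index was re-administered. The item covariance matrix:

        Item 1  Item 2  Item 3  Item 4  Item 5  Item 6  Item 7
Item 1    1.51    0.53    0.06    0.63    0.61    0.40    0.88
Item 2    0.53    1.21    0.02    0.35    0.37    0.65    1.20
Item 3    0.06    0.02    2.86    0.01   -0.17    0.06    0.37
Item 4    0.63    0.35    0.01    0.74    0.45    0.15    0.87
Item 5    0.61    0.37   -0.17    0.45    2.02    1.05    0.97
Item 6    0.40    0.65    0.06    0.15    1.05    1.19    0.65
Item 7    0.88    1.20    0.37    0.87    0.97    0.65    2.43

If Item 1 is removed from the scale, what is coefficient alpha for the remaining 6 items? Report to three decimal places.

Remaining items: Item 2, Item 3, Item 4, Item 5, Item 6, Item 7 (k = 6).
Σσ²ᵢ = 1.21 + 2.86 + 0.74 + 2.02 + 1.19 + 2.43 = 10.45
σ²_T = 10.45 + 2 × 7.00 = 24.45
α (item deleted) = (6/5)·(1 − 10.45/24.45) = 0.687

α = 0.687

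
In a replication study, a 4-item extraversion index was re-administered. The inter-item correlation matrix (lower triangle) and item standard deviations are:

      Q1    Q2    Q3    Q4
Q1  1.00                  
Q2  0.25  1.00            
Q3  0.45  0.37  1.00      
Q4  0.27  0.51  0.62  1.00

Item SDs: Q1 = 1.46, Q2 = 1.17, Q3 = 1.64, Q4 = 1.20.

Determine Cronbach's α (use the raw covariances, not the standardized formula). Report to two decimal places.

α = 0.73

Σσ²ᵢ = 1.46² + 1.17² + 1.64² + 1.20² = 7.6301
Covariances σ_ij = r_ij · s_i · s_j:
  σ(Q1,Q2) = 0.25 × 1.46 × 1.17 = 0.4270
  σ(Q1,Q3) = 0.45 × 1.46 × 1.64 = 1.0775
  σ(Q1,Q4) = 0.27 × 1.46 × 1.20 = 0.4730
  σ(Q2,Q3) = 0.37 × 1.17 × 1.64 = 0.7100
  σ(Q2,Q4) = 0.51 × 1.17 × 1.20 = 0.7160
  σ(Q3,Q4) = 0.62 × 1.64 × 1.20 = 1.2202
σ²_T = Σσ²ᵢ + 2·Σσ_ij = 7.6301 + 2 × 4.6237 = 16.8775
α = (4/3)·(1 − 7.6301/16.8775) = 0.73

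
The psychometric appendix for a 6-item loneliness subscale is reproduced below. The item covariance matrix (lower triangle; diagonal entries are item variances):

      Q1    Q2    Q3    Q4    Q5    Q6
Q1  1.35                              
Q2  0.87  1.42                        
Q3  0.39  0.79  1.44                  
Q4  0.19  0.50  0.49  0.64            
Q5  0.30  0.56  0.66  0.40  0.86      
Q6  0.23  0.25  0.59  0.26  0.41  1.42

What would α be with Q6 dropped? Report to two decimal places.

α = 0.80

Remaining items: Q1, Q2, Q3, Q4, Q5 (k = 5).
Σσ²ᵢ = 1.35 + 1.42 + 1.44 + 0.64 + 0.86 = 5.71
σ²_total = 5.71 + 2 × 5.15 = 16.01
α (item deleted) = (5/4)·(1 − 5.71/16.01) = 0.80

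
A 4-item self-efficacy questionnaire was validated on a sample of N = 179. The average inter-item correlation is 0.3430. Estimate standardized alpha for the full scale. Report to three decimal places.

Standardized α = k·r̄ / (1 + (k−1)·r̄) = 4 × 0.3430 / (1 + 3 × 0.3430)
  = 1.3720 / 2.0290 = 0.676

standardized alpha = 0.676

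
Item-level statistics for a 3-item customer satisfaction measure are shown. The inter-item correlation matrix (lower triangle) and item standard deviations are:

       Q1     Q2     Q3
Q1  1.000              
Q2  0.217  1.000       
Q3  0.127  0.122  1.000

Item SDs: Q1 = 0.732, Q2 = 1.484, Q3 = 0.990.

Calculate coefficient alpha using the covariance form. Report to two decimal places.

coefficient alpha = 0.32

Σσ²ᵢ = 0.732² + 1.484² + 0.990² = 3.7182
Covariances σ_ij = r_ij · s_i · s_j:
  σ(Q1,Q2) = 0.217 × 0.732 × 1.484 = 0.2357
  σ(Q1,Q3) = 0.127 × 0.732 × 0.990 = 0.0920
  σ(Q2,Q3) = 0.122 × 1.484 × 0.990 = 0.1792
σ²_T = Σσ²ᵢ + 2·Σσ_ij = 3.7182 + 2 × 0.5069 = 4.7320
α = (3/2)·(1 − 3.7182/4.7320) = 0.32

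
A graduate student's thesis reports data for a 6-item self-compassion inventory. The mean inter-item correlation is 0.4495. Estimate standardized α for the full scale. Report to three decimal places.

Standardized α = k·r̄ / (1 + (k−1)·r̄) = 6 × 0.4495 / (1 + 5 × 0.4495)
  = 2.6970 / 3.2475 = 0.830

α = 0.830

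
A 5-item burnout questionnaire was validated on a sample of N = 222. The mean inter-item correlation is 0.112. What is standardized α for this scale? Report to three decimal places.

Standardized α = k·r̄ / (1 + (k−1)·r̄) = 5 × 0.112 / (1 + 4 × 0.112)
  = 0.5600 / 1.4480 = 0.387

α = 0.387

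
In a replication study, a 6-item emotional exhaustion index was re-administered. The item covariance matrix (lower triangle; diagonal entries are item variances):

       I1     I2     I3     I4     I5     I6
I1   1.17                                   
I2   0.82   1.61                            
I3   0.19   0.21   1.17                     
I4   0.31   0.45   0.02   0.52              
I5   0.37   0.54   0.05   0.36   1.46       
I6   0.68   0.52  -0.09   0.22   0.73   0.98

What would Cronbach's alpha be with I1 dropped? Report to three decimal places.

Remaining items: I2, I3, I4, I5, I6 (k = 5).
ΣVar(i) = 1.61 + 1.17 + 0.52 + 1.46 + 0.98 = 5.74
σ²_T = 5.74 + 2 × 3.01 = 11.76
α (item deleted) = (5/4)·(1 − 5.74/11.76) = 0.640

Cronbach's alpha = 0.640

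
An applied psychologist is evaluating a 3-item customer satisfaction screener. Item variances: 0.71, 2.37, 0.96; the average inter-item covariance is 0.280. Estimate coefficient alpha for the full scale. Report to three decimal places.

α = 0.441

ΣVar(i) = 0.71 + 2.37 + 0.96 = 4.04
Sum of the 3 distinct covariances = 3 × 0.280 = 0.840
σ²_T = ΣVar(i) + 2·Σcov = 4.04 + 2 × 0.840 = 5.720
α = (3/2)·(1 − 4.04/5.720) = 0.441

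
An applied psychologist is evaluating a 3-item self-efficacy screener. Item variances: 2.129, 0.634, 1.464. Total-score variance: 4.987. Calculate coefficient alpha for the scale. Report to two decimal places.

α = 0.23

ΣVar(i) = 2.129 + 0.634 + 1.464 = 4.227
α = (k/(k−1))·(1 − ΣVar(i)/σ²_total) = (3/2)·(1 − 4.227/4.987) = 0.23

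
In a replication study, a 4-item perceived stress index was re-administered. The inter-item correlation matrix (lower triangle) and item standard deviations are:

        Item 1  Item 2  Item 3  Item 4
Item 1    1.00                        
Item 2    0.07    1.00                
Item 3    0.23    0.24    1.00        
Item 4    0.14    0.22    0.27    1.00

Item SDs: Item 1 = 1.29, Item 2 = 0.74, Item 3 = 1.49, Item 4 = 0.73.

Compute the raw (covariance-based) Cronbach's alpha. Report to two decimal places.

Σσ²ᵢ = 1.29² + 0.74² + 1.49² + 0.73² = 4.9647
Covariances σ_ij = r_ij · s_i · s_j:
  σ(Item 1,Item 2) = 0.07 × 1.29 × 0.74 = 0.0668
  σ(Item 1,Item 3) = 0.23 × 1.29 × 1.49 = 0.4421
  σ(Item 1,Item 4) = 0.14 × 1.29 × 0.73 = 0.1318
  σ(Item 2,Item 3) = 0.24 × 0.74 × 1.49 = 0.2646
  σ(Item 2,Item 4) = 0.22 × 0.74 × 0.73 = 0.1188
  σ(Item 3,Item 4) = 0.27 × 1.49 × 0.73 = 0.2937
σ²_T = Σσ²ᵢ + 2·Σσ_ij = 4.9647 + 2 × 1.3178 = 7.6003
α = (4/3)·(1 − 4.9647/7.6003) = 0.46

Cronbach's alpha = 0.46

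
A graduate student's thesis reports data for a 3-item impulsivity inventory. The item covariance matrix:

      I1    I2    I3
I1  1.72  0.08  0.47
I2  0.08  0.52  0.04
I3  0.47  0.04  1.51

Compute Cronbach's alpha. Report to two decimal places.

Cronbach's alpha = 0.36

sum of item variances = 1.72 + 0.52 + 1.51 = 3.75
Σ_{i<j} σ_ij = 0.59
σ²_total = 3.75 + 2 × 0.59 = 4.93
α = (k/(k−1))·(1 − sum of item variances/σ²_total) = (3/2)·(1 − 3.75/4.93) = 0.36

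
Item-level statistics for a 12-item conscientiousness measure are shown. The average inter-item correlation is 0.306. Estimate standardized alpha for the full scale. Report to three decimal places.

standardized alpha = 0.841

Standardized α = k·r̄ / (1 + (k−1)·r̄) = 12 × 0.306 / (1 + 11 × 0.306)
  = 3.6720 / 4.3660 = 0.841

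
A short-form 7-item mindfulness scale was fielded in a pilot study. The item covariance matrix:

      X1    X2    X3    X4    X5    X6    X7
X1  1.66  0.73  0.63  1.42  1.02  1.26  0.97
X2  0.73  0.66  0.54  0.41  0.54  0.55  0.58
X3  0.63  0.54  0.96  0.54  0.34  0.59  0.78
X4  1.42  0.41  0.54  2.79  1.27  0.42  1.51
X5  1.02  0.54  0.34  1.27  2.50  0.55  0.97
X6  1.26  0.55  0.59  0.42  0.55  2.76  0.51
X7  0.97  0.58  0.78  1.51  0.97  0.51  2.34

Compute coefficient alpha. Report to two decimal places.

α = 0.82

Σσᵢ² = 1.66 + 0.66 + 0.96 + 2.79 + 2.50 + 2.76 + 2.34 = 13.67
Sum of the distinct covariances = 16.13
σ²_T = 13.67 + 2 × 16.13 = 45.93
α = (k/(k−1))·(1 − Σσᵢ²/σ²_T) = (7/6)·(1 − 13.67/45.93) = 0.82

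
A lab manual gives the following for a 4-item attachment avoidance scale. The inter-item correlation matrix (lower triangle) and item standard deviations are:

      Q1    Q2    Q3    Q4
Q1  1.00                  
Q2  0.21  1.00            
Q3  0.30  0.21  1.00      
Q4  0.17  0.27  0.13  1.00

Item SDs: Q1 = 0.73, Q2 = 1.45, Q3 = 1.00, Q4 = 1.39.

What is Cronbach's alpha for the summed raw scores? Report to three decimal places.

Σσ²ᵢ = 0.73² + 1.45² + 1.00² + 1.39² = 5.5675
Covariances σ_ij = r_ij · s_i · s_j:
  σ(Q1,Q2) = 0.21 × 0.73 × 1.45 = 0.2223
  σ(Q1,Q3) = 0.30 × 0.73 × 1.00 = 0.2190
  σ(Q1,Q4) = 0.17 × 0.73 × 1.39 = 0.1725
  σ(Q2,Q3) = 0.21 × 1.45 × 1.00 = 0.3045
  σ(Q2,Q4) = 0.27 × 1.45 × 1.39 = 0.5442
  σ(Q3,Q4) = 0.13 × 1.00 × 1.39 = 0.1807
σ²_T = Σσ²ᵢ + 2·Σσ_ij = 5.5675 + 2 × 1.6432 = 8.8539
α = (4/3)·(1 − 5.5675/8.8539) = 0.495

Cronbach's alpha = 0.495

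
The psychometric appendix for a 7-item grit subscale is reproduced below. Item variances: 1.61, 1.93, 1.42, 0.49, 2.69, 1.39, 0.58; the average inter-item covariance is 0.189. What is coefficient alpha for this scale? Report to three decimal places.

α = 0.513

sum of item variances = 1.61 + 1.93 + 1.42 + 0.49 + 2.69 + 1.39 + 0.58 = 10.11
Sum of the 21 distinct covariances = 21 × 0.189 = 3.969
Var(T) = sum of item variances + 2·Σcov = 10.11 + 2 × 3.969 = 18.048
α = (7/6)·(1 − 10.11/18.048) = 0.513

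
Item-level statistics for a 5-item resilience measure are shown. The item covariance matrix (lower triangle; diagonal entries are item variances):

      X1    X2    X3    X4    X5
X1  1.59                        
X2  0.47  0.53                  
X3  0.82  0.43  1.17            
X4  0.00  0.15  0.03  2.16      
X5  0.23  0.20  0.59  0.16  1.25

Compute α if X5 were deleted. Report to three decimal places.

Remaining items: X1, X2, X3, X4 (k = 4).
sum of item variances = 1.59 + 0.53 + 1.17 + 2.16 = 5.45
Var(T) = 5.45 + 2 × 1.90 = 9.25
α (item deleted) = (4/3)·(1 − 5.45/9.25) = 0.548

α = 0.548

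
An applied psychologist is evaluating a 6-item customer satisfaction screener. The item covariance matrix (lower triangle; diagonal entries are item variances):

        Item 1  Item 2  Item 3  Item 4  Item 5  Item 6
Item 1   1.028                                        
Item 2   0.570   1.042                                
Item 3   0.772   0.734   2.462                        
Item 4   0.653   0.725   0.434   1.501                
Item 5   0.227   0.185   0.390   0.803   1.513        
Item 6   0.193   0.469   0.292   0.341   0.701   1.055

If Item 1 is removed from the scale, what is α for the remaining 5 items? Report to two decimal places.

α = 0.72

Remaining items: Item 2, Item 3, Item 4, Item 5, Item 6 (k = 5).
Σσ²ᵢ = 1.042 + 2.462 + 1.501 + 1.513 + 1.055 = 7.573
σ²_total = 7.573 + 2 × 5.074 = 17.721
α (item deleted) = (5/4)·(1 − 7.573/17.721) = 0.72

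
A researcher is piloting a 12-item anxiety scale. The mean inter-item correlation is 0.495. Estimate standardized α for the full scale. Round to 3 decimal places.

Standardized α = k·r̄ / (1 + (k−1)·r̄) = 12 × 0.495 / (1 + 11 × 0.495)
  = 5.9400 / 6.4450 = 0.922

α = 0.922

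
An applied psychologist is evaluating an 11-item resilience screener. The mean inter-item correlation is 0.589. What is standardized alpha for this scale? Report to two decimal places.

Standardized α = k·r̄ / (1 + (k−1)·r̄) = 11 × 0.589 / (1 + 10 × 0.589)
  = 6.4790 / 6.8900 = 0.94

α = 0.94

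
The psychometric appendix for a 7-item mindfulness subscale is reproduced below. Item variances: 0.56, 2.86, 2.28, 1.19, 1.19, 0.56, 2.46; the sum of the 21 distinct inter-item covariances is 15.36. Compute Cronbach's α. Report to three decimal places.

Σσᵢ² = 0.56 + 2.86 + 2.28 + 1.19 + 1.19 + 0.56 + 2.46 = 11.10
Sum of distinct covariances = 15.36
total variance = Σσᵢ² + 2·Σcov = 11.10 + 2 × 15.36 = 41.82
α = (7/6)·(1 − 11.10/41.82) = 0.857

Cronbach's α = 0.857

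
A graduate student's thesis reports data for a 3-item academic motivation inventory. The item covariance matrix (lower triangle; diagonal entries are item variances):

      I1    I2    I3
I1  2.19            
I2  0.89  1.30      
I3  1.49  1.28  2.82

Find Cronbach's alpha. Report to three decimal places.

Σσ²ᵢ = 2.19 + 1.30 + 2.82 = 6.31
Sum of off-diagonal covariances = 3.66
σ²_T = 6.31 + 2 × 3.66 = 13.63
α = (k/(k−1))·(1 − Σσ²ᵢ/σ²_T) = (3/2)·(1 − 6.31/13.63) = 0.806

α = 0.806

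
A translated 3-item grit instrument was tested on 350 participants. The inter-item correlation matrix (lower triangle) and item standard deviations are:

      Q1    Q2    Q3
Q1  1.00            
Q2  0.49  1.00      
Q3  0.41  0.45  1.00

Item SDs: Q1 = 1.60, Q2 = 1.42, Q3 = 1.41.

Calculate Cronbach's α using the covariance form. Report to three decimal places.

Cronbach's α = 0.709

Σσ²ᵢ = 1.60² + 1.42² + 1.41² = 6.5645
Covariances σ_ij = r_ij · s_i · s_j:
  σ(Q1,Q2) = 0.49 × 1.60 × 1.42 = 1.1133
  σ(Q1,Q3) = 0.41 × 1.60 × 1.41 = 0.9250
  σ(Q2,Q3) = 0.45 × 1.42 × 1.41 = 0.9010
σ²_T = Σσ²ᵢ + 2·Σσ_ij = 6.5645 + 2 × 2.9393 = 12.4431
α = (3/2)·(1 − 6.5645/12.4431) = 0.709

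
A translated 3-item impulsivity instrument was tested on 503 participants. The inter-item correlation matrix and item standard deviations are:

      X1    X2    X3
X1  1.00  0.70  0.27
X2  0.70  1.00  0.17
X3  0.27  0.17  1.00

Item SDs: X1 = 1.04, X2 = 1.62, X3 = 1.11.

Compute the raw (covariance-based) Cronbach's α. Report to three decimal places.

Cronbach's α = 0.632

Σσ²ᵢ = 1.04² + 1.62² + 1.11² = 4.9381
Covariances σ_ij = r_ij · s_i · s_j:
  σ(X1,X2) = 0.70 × 1.04 × 1.62 = 1.1794
  σ(X1,X3) = 0.27 × 1.04 × 1.11 = 0.3117
  σ(X2,X3) = 0.17 × 1.62 × 1.11 = 0.3057
σ²_T = Σσ²ᵢ + 2·Σσ_ij = 4.9381 + 2 × 1.7968 = 8.5317
α = (3/2)·(1 − 4.9381/8.5317) = 0.632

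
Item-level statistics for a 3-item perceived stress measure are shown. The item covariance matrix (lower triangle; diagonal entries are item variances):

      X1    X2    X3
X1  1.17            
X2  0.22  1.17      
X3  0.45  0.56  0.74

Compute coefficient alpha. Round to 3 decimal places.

Σσ²ᵢ = 1.17 + 1.17 + 0.74 = 3.08
Σ_{i<j} σ_ij = 1.23
Var(T) = 3.08 + 2 × 1.23 = 5.54
α = (k/(k−1))·(1 − Σσ²ᵢ/Var(T)) = (3/2)·(1 − 3.08/5.54) = 0.666

coefficient alpha = 0.666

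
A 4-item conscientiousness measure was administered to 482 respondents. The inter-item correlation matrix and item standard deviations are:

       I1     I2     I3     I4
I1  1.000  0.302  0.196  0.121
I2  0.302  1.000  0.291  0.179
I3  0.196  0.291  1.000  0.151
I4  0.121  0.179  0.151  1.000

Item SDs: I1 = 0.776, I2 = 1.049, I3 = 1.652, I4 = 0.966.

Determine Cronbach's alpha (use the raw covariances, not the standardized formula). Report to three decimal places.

Σσ²ᵢ = 0.776² + 1.049² + 1.652² + 0.966² = 5.3648
Covariances σ_ij = r_ij · s_i · s_j:
  σ(I1,I2) = 0.302 × 0.776 × 1.049 = 0.2458
  σ(I1,I3) = 0.196 × 0.776 × 1.652 = 0.2513
  σ(I1,I4) = 0.121 × 0.776 × 0.966 = 0.0907
  σ(I2,I3) = 0.291 × 1.049 × 1.652 = 0.5043
  σ(I2,I4) = 0.179 × 1.049 × 0.966 = 0.1814
  σ(I3,I4) = 0.151 × 1.652 × 0.966 = 0.2410
σ²_T = Σσ²ᵢ + 2·Σσ_ij = 5.3648 + 2 × 1.5145 = 8.3938
α = (4/3)·(1 − 5.3648/8.3938) = 0.481

Cronbach's alpha = 0.481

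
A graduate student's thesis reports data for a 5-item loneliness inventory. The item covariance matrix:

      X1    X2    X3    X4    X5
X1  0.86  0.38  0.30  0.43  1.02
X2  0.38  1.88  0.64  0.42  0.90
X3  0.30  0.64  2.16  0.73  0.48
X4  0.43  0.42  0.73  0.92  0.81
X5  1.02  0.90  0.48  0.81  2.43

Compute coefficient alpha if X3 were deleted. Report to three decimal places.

α = 0.754

Remaining items: X1, X2, X4, X5 (k = 4).
ΣVar(i) = 0.86 + 1.88 + 0.92 + 2.43 = 6.09
Var(T) = 6.09 + 2 × 3.96 = 14.01
α (item deleted) = (4/3)·(1 − 6.09/14.01) = 0.754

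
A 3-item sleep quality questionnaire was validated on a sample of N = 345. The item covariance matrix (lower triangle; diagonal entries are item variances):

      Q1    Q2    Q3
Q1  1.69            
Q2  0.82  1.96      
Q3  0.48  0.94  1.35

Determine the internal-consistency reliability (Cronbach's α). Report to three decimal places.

α = 0.709

ΣVar(i) = 1.69 + 1.96 + 1.35 = 5.00
Sum of off-diagonal covariances = 2.24
σ²_T = 5.00 + 2 × 2.24 = 9.48
α = (k/(k−1))·(1 − ΣVar(i)/σ²_T) = (3/2)·(1 − 5.00/9.48) = 0.709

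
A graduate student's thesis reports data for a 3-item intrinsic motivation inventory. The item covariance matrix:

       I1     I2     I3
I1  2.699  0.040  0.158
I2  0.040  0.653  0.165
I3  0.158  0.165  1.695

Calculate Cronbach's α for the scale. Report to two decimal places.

Cronbach's α = 0.19

sum of item variances = 2.699 + 0.653 + 1.695 = 5.047
Sum of off-diagonal covariances = 0.363
Var(T) = 5.047 + 2 × 0.363 = 5.773
α = (k/(k−1))·(1 − sum of item variances/Var(T)) = (3/2)·(1 − 5.047/5.773) = 0.19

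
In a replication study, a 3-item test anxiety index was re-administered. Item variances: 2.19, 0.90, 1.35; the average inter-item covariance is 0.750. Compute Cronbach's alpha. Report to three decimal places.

Σσ²ᵢ = 2.19 + 0.90 + 1.35 = 4.44
Sum of the 3 distinct covariances = 3 × 0.750 = 2.250
σ²_T = Σσ²ᵢ + 2·Σcov = 4.44 + 2 × 2.250 = 8.940
α = (3/2)·(1 − 4.44/8.940) = 0.755

α = 0.755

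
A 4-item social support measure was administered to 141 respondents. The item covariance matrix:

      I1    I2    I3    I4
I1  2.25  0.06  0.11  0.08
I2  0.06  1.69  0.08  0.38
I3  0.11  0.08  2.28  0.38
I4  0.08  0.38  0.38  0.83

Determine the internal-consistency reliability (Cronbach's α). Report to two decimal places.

α = 0.31

sum of item variances = 2.25 + 1.69 + 2.28 + 0.83 = 7.05
Sum of off-diagonal covariances = 1.09
σ²_T = 7.05 + 2 × 1.09 = 9.23
α = (k/(k−1))·(1 − sum of item variances/σ²_T) = (4/3)·(1 − 7.05/9.23) = 0.31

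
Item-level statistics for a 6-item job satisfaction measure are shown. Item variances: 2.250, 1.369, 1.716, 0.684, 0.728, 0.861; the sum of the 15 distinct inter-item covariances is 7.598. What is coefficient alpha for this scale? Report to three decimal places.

coefficient alpha = 0.800

Σσ²ᵢ = 2.250 + 1.369 + 1.716 + 0.684 + 0.728 + 0.861 = 7.608
Sum of distinct covariances = 7.598
σ²_total = Σσ²ᵢ + 2·Σcov = 7.608 + 2 × 7.598 = 22.804
α = (6/5)·(1 − 7.608/22.804) = 0.800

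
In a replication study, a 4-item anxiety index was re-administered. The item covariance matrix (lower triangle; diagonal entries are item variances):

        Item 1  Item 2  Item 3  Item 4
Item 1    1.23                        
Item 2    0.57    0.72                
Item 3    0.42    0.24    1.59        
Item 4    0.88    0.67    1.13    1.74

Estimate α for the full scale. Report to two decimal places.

Σσ²ᵢ = 1.23 + 0.72 + 1.59 + 1.74 = 5.28
Σ_{i<j} σ_ij = 3.91
σ²_T = 5.28 + 2 × 3.91 = 13.10
α = (k/(k−1))·(1 − Σσ²ᵢ/σ²_T) = (4/3)·(1 − 5.28/13.10) = 0.80

α = 0.80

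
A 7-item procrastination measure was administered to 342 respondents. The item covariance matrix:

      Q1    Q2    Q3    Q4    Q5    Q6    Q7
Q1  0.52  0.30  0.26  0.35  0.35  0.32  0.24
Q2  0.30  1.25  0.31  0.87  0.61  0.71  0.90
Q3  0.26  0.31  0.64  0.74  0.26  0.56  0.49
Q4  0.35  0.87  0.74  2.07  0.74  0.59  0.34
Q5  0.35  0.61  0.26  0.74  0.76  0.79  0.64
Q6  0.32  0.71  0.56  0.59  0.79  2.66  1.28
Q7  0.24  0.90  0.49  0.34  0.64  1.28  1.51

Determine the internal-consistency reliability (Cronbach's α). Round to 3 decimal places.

Cronbach's α = 0.831

Σσ²ᵢ = 0.52 + 1.25 + 0.64 + 2.07 + 0.76 + 2.66 + 1.51 = 9.41
Sum of off-diagonal covariances = 11.65
σ²_T = 9.41 + 2 × 11.65 = 32.71
α = (k/(k−1))·(1 − Σσ²ᵢ/σ²_T) = (7/6)·(1 − 9.41/32.71) = 0.831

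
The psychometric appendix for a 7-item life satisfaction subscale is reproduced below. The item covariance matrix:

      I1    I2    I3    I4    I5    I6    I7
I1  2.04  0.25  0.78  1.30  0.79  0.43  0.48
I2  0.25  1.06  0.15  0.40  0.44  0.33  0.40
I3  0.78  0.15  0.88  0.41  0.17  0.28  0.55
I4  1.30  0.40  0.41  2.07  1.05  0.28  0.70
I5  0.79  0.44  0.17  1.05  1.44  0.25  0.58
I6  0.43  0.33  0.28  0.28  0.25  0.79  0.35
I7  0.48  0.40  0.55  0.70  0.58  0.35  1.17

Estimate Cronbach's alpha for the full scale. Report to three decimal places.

Cronbach's alpha = 0.801

Σσᵢ² = 2.04 + 1.06 + 0.88 + 2.07 + 1.44 + 0.79 + 1.17 = 9.45
Sum of off-diagonal covariances = 10.37
σ²_total = 9.45 + 2 × 10.37 = 30.19
α = (k/(k−1))·(1 − Σσᵢ²/σ²_total) = (7/6)·(1 − 9.45/30.19) = 0.801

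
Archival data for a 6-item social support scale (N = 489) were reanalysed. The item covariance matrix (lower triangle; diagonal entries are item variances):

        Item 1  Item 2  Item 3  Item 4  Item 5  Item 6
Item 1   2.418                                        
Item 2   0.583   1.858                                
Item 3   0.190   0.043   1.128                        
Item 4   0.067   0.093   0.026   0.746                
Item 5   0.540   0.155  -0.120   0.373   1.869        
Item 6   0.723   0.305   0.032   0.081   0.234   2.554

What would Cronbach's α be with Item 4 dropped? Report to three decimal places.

Remaining items: Item 1, Item 2, Item 3, Item 5, Item 6 (k = 5).
sum of item variances = 2.418 + 1.858 + 1.128 + 1.869 + 2.554 = 9.827
σ²_total = 9.827 + 2 × 2.685 = 15.197
α (item deleted) = (5/4)·(1 − 9.827/15.197) = 0.442

Cronbach's α = 0.442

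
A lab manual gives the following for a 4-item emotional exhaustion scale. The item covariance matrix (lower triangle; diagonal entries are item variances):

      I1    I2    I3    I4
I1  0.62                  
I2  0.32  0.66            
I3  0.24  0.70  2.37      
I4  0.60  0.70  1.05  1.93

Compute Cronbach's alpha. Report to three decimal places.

Cronbach's alpha = 0.752

ΣVar(i) = 0.62 + 0.66 + 2.37 + 1.93 = 5.58
Sum of off-diagonal covariances = 3.61
σ²_T = 5.58 + 2 × 3.61 = 12.80
α = (k/(k−1))·(1 − ΣVar(i)/σ²_T) = (4/3)·(1 − 5.58/12.80) = 0.752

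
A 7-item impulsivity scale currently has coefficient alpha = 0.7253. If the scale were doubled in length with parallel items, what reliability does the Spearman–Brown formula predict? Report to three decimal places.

predicted reliability = 0.841

Length factor m = 2
α' = m·α / (1 + (m−1)·α)
   = 2 × 0.7253 / (1 + (2 − 1) × 0.7253)
   = 1.4506 / 1.7253 = 0.841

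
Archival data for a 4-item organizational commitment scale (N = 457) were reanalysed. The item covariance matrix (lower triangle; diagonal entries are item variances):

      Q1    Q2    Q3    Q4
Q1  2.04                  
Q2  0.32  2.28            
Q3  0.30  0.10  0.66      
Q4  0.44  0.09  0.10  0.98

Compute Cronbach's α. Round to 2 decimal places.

Cronbach's α = 0.42

sum of item variances = 2.04 + 2.28 + 0.66 + 0.98 = 5.96
Σ_{i<j} σ_ij = 1.35
σ²_T = 5.96 + 2 × 1.35 = 8.66
α = (k/(k−1))·(1 − sum of item variances/σ²_T) = (4/3)·(1 − 5.96/8.66) = 0.42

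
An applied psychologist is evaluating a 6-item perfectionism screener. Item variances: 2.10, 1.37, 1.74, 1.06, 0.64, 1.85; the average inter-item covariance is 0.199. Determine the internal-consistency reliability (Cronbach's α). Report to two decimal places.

sum of item variances = 2.10 + 1.37 + 1.74 + 1.06 + 0.64 + 1.85 = 8.76
Sum of the 15 distinct covariances = 15 × 0.199 = 2.985
total variance = sum of item variances + 2·Σcov = 8.76 + 2 × 2.985 = 14.730
α = (6/5)·(1 − 8.76/14.730) = 0.49

Cronbach's α = 0.49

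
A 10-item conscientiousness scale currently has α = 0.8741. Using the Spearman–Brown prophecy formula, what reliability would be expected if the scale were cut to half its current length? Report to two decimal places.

Length factor m = 1/2
α' = m·α / (1 − (1−m)·α)
   = 1/2 × 0.8741 / (1 − (1 − 1/2) × 0.8741)
   = 0.4370 / 0.5630 = 0.78

predicted reliability = 0.78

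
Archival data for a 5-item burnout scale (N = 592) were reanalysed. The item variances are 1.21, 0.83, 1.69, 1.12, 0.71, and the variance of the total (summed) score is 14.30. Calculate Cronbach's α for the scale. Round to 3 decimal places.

Σσᵢ² = 1.21 + 0.83 + 1.69 + 1.12 + 0.71 = 5.56
α = (k/(k−1))·(1 − Σσᵢ²/Var(T)) = (5/4)·(1 − 5.56/14.30) = 0.764

Cronbach's α = 0.764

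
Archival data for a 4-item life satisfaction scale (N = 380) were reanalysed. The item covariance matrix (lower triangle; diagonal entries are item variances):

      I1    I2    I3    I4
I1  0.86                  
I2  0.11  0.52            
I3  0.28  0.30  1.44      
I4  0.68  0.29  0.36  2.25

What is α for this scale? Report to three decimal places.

sum of item variances = 0.86 + 0.52 + 1.44 + 2.25 = 5.07
Sum of the distinct covariances = 2.02
σ²_total = 5.07 + 2 × 2.02 = 9.11
α = (k/(k−1))·(1 − sum of item variances/σ²_total) = (4/3)·(1 − 5.07/9.11) = 0.591

α = 0.591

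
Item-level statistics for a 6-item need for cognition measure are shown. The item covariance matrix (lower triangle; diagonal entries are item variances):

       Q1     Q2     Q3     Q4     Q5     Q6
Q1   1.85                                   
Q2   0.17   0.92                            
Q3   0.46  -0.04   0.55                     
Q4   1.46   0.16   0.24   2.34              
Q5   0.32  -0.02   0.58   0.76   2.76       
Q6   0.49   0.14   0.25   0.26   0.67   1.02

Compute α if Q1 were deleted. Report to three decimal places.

Remaining items: Q2, Q3, Q4, Q5, Q6 (k = 5).
ΣVar(i) = 0.92 + 0.55 + 2.34 + 2.76 + 1.02 = 7.59
Var(T) = 7.59 + 2 × 3.00 = 13.59
α (item deleted) = (5/4)·(1 − 7.59/13.59) = 0.552

α = 0.552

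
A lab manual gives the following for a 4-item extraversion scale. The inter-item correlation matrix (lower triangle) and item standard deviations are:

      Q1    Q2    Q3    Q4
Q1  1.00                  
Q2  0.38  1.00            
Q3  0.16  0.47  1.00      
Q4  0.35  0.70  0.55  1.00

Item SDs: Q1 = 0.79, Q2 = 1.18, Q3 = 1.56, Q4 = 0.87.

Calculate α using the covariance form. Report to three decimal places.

α = 0.727

Σσ²ᵢ = 0.79² + 1.18² + 1.56² + 0.87² = 5.2070
Covariances σ_ij = r_ij · s_i · s_j:
  σ(Q1,Q2) = 0.38 × 0.79 × 1.18 = 0.3542
  σ(Q1,Q3) = 0.16 × 0.79 × 1.56 = 0.1972
  σ(Q1,Q4) = 0.35 × 0.79 × 0.87 = 0.2406
  σ(Q2,Q3) = 0.47 × 1.18 × 1.56 = 0.8652
  σ(Q2,Q4) = 0.70 × 1.18 × 0.87 = 0.7186
  σ(Q3,Q4) = 0.55 × 1.56 × 0.87 = 0.7465
σ²_T = Σσ²ᵢ + 2·Σσ_ij = 5.2070 + 2 × 3.1223 = 11.4516
α = (4/3)·(1 − 5.2070/11.4516) = 0.727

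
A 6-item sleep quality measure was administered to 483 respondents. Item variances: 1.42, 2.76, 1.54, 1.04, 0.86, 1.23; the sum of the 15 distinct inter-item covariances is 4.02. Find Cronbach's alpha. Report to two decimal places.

Σσ²ᵢ = 1.42 + 2.76 + 1.54 + 1.04 + 0.86 + 1.23 = 8.85
Sum of distinct covariances = 4.02
σ²_total = Σσ²ᵢ + 2·Σcov = 8.85 + 2 × 4.02 = 16.89
α = (6/5)·(1 − 8.85/16.89) = 0.57

α = 0.57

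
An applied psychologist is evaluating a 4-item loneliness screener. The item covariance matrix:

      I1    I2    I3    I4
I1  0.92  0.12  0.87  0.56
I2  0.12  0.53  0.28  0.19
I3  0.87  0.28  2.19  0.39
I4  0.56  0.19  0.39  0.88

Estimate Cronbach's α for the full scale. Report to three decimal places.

Cronbach's α = 0.688

sum of item variances = 0.92 + 0.53 + 2.19 + 0.88 = 4.52
Sum of the distinct covariances = 2.41
σ²_total = 4.52 + 2 × 2.41 = 9.34
α = (k/(k−1))·(1 − sum of item variances/σ²_total) = (4/3)·(1 − 4.52/9.34) = 0.688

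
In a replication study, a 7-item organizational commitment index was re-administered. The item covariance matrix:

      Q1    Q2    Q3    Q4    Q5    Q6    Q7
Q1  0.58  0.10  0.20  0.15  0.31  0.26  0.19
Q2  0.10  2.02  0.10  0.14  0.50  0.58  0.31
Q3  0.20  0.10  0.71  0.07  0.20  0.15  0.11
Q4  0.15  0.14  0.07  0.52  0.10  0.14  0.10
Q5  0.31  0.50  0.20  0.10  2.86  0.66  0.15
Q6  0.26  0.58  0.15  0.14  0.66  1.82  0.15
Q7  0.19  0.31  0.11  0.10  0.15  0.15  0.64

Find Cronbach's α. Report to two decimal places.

Cronbach's α = 0.59

Σσ²ᵢ = 0.58 + 2.02 + 0.71 + 0.52 + 2.86 + 1.82 + 0.64 = 9.15
Sum of off-diagonal covariances = 4.67
total variance = 9.15 + 2 × 4.67 = 18.49
α = (k/(k−1))·(1 − Σσ²ᵢ/total variance) = (7/6)·(1 − 9.15/18.49) = 0.59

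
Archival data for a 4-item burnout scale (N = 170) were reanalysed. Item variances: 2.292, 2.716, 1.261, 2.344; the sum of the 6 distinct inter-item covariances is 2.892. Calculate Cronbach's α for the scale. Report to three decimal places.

Σσ²ᵢ = 2.292 + 2.716 + 1.261 + 2.344 = 8.613
Sum of distinct covariances = 2.892
σ²_total = Σσ²ᵢ + 2·Σcov = 8.613 + 2 × 2.892 = 14.397
α = (4/3)·(1 − 8.613/14.397) = 0.536

α = 0.536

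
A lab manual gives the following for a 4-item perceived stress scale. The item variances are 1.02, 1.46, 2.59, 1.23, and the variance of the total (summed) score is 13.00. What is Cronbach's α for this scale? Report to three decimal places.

sum of item variances = 1.02 + 1.46 + 2.59 + 1.23 = 6.30
α = (k/(k−1))·(1 − sum of item variances/total variance) = (4/3)·(1 − 6.30/13.00) = 0.687

Cronbach's α = 0.687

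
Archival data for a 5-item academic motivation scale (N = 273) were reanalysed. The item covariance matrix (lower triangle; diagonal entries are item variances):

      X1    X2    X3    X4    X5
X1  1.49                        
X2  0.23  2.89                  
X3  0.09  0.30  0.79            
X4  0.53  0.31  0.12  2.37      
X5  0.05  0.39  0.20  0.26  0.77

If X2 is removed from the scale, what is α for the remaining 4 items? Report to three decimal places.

Remaining items: X1, X3, X4, X5 (k = 4).
sum of item variances = 1.49 + 0.79 + 2.37 + 0.77 = 5.42
σ²_total = 5.42 + 2 × 1.25 = 7.92
α (item deleted) = (4/3)·(1 − 5.42/7.92) = 0.421

α = 0.421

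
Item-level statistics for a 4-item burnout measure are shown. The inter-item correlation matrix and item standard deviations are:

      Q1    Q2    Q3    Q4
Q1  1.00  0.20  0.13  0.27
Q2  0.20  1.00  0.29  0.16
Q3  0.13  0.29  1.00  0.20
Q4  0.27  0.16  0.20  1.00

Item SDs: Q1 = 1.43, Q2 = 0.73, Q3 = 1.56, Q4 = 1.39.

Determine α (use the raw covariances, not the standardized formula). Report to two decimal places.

Σσ²ᵢ = 1.43² + 0.73² + 1.56² + 1.39² = 6.9435
Covariances σ_ij = r_ij · s_i · s_j:
  σ(Q1,Q2) = 0.20 × 1.43 × 0.73 = 0.2088
  σ(Q1,Q3) = 0.13 × 1.43 × 1.56 = 0.2900
  σ(Q1,Q4) = 0.27 × 1.43 × 1.39 = 0.5367
  σ(Q2,Q3) = 0.29 × 0.73 × 1.56 = 0.3303
  σ(Q2,Q4) = 0.16 × 0.73 × 1.39 = 0.1624
  σ(Q3,Q4) = 0.20 × 1.56 × 1.39 = 0.4337
σ²_T = Σσ²ᵢ + 2·Σσ_ij = 6.9435 + 2 × 1.9619 = 10.8673
α = (4/3)·(1 − 6.9435/10.8673) = 0.48

α = 0.48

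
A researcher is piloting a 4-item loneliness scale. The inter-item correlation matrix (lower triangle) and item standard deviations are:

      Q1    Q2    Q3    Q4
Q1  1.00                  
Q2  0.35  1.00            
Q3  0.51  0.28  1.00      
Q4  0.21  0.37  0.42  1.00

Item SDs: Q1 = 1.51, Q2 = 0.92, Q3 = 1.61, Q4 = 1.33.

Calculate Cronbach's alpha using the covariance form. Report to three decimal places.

Σσ²ᵢ = 1.51² + 0.92² + 1.61² + 1.33² = 7.4875
Covariances σ_ij = r_ij · s_i · s_j:
  σ(Q1,Q2) = 0.35 × 1.51 × 0.92 = 0.4862
  σ(Q1,Q3) = 0.51 × 1.51 × 1.61 = 1.2399
  σ(Q1,Q4) = 0.21 × 1.51 × 1.33 = 0.4217
  σ(Q2,Q3) = 0.28 × 0.92 × 1.61 = 0.4147
  σ(Q2,Q4) = 0.37 × 0.92 × 1.33 = 0.4527
  σ(Q3,Q4) = 0.42 × 1.61 × 1.33 = 0.8993
σ²_T = Σσ²ᵢ + 2·Σσ_ij = 7.4875 + 2 × 3.9145 = 15.3165
α = (4/3)·(1 − 7.4875/15.3165) = 0.682

Cronbach's alpha = 0.682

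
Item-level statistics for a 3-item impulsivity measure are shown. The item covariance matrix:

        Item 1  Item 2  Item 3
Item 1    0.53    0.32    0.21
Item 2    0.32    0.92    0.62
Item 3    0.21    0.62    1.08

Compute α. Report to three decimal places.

α = 0.714

ΣVar(i) = 0.53 + 0.92 + 1.08 = 2.53
Sum of the distinct covariances = 1.15
σ²_total = 2.53 + 2 × 1.15 = 4.83
α = (k/(k−1))·(1 − ΣVar(i)/σ²_total) = (3/2)·(1 − 2.53/4.83) = 0.714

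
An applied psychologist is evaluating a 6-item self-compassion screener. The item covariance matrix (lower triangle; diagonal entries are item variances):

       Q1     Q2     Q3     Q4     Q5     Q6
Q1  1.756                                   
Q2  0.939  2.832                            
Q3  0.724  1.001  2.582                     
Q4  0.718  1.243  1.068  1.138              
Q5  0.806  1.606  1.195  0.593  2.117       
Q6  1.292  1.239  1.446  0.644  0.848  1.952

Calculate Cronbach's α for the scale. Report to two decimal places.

Cronbach's α = 0.86

ΣVar(i) = 1.756 + 2.832 + 2.582 + 1.138 + 2.117 + 1.952 = 12.377
Σ_{i<j} σ_ij = 15.362
Var(T) = 12.377 + 2 × 15.362 = 43.101
α = (k/(k−1))·(1 − ΣVar(i)/Var(T)) = (6/5)·(1 − 12.377/43.101) = 0.86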